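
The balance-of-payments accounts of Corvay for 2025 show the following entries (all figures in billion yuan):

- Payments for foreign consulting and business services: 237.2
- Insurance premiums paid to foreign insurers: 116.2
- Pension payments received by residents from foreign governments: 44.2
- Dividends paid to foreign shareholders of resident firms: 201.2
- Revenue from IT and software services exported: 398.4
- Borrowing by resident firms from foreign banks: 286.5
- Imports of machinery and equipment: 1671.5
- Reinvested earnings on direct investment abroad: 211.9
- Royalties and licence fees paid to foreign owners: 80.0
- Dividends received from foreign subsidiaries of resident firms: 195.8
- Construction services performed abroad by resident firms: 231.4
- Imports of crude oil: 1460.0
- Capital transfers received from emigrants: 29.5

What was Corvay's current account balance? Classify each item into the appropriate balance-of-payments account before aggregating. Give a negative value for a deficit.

-2684.4

Goods: -1671.5 - 1460.0 = -3131.5
Services: 231.4 - 116.2 + 398.4 - 237.2 - 80.0 = 196.4
Primary income: 211.9 + 195.8 - 201.2 = 206.5
Secondary income: 44.2
Current account = (-3131.5) + 196.4 + 206.5 + 44.2 = -2684.4
(Excluded from the current account — financial account: borrowing by resident firms from foreign banks 286.5; capital account: capital transfers received from emigrants 29.5.)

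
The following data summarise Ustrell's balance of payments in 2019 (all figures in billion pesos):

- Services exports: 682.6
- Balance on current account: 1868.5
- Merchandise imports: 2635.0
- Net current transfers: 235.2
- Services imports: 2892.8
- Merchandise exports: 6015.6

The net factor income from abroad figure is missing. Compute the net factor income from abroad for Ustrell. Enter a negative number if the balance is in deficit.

462.9

Current account = goods balance + services balance + net primary income + net secondary income
Sum of the known components = 1405.6
Net factor income from abroad = CA - (known components) = 1868.5 - 1405.6 = 462.9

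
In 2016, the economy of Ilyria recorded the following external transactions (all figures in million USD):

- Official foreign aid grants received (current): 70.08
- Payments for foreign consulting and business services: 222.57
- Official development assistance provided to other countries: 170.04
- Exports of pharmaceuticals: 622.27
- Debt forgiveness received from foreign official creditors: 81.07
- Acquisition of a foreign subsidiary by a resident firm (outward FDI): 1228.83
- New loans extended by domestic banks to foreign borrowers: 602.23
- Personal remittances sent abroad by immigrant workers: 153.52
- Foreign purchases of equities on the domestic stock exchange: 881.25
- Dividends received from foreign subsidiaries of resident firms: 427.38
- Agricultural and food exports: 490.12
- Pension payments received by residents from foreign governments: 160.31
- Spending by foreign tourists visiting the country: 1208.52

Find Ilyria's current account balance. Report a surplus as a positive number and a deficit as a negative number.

2432.55

Goods: 490.12 + 622.27 = 1112.39
Services: -222.57 + 1208.52 = 985.95
Primary income: 427.38
Secondary income: 160.31 - 170.04 - 153.52 + 70.08 = -93.17
Current account = 1112.39 + 985.95 + 427.38 + (-93.17) = 2432.55
(Excluded from the current account — capital account: debt forgiveness received from foreign official creditors 81.07; financial account: acquisition of a foreign subsidiary by a resident firm (outward FDI) 1228.83, new loans extended by domestic banks to foreign borrowers 602.23, foreign purchases of equities on the domestic stock exchange 881.25.)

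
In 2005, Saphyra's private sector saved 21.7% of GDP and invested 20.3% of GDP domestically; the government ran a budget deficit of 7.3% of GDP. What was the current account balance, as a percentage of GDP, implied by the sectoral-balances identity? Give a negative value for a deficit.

By the sectoral-balances identity, CA = (S_private - I) + (T - G).
Private balance = 21.7 - 20.3 = 1.4
Government balance (T - G) = -7.3
CA = 1.4 + (-7.3) = -5.9

-5.9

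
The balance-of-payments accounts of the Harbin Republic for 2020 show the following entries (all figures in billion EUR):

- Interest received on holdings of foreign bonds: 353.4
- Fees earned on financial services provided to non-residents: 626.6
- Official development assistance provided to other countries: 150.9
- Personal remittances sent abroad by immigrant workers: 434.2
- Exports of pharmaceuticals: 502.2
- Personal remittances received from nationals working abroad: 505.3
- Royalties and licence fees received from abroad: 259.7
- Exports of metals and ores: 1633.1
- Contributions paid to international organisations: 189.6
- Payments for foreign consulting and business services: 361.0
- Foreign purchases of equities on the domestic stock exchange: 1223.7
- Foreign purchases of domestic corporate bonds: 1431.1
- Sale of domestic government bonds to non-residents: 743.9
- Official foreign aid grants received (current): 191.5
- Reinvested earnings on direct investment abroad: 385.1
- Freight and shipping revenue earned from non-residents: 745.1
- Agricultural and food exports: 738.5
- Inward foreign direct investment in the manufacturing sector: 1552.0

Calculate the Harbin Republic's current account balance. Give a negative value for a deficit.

4804.8

Goods: 502.2 + 1633.1 + 738.5 = 2873.8
Services: 626.6 - 361.0 + 259.7 + 745.1 = 1270.4
Primary income: 353.4 + 385.1 = 738.5
Secondary income: -434.2 - 189.6 + 505.3 + 191.5 - 150.9 = -77.9
Current account = 2873.8 + 1270.4 + 738.5 + (-77.9) = 4804.8
(Excluded from the current account — financial account: foreign purchases of equities on the domestic stock exchange 1223.7, foreign purchases of domestic corporate bonds 1431.1, sale of domestic government bonds to non-residents 743.9, inward foreign direct investment in the manufacturing sector 1552.0.)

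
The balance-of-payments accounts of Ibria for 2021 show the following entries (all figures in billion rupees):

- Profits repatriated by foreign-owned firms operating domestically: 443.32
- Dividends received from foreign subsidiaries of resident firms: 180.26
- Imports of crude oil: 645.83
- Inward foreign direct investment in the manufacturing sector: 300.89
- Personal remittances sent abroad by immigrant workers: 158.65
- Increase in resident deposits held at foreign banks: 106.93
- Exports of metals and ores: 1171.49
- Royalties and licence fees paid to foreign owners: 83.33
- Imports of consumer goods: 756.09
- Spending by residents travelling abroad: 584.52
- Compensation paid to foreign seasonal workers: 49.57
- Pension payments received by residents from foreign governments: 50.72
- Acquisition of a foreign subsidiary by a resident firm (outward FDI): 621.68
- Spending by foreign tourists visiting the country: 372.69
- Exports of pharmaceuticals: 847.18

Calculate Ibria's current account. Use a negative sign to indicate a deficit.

Goods: -645.83 + 847.18 + 1171.49 - 756.09 = 616.75
Services: 372.69 - 584.52 - 83.33 = -295.16
Primary income: 180.26 - 49.57 - 443.32 = -312.63
Secondary income: -158.65 + 50.72 = -107.93
Current account = 616.75 + (-295.16) + (-312.63) + (-107.93) = -98.97
(Excluded from the current account — financial account: inward foreign direct investment in the manufacturing sector 300.89, increase in resident deposits held at foreign banks 106.93, acquisition of a foreign subsidiary by a resident firm (outward FDI) 621.68.)

-98.97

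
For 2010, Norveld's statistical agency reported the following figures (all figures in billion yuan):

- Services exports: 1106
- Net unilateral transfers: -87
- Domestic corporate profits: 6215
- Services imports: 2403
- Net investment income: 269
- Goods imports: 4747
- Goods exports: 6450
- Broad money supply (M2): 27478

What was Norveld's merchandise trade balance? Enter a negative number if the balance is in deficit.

Goods balance = 6450 - 4747 = 1703

1703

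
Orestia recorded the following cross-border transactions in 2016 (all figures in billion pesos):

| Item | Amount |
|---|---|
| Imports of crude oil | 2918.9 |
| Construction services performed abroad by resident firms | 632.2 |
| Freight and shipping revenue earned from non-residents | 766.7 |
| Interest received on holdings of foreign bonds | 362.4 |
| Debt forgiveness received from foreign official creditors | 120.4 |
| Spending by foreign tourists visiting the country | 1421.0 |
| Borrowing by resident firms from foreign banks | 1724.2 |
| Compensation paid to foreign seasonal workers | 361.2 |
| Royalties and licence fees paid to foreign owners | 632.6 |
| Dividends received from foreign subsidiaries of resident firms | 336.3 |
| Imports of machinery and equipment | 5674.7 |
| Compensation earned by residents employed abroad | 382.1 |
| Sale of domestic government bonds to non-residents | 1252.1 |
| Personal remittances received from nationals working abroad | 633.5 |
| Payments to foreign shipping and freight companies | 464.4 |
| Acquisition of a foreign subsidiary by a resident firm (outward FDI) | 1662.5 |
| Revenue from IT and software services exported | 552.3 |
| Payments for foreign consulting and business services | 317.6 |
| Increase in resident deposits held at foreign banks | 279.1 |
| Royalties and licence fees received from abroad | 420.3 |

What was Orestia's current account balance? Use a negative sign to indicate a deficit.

Goods: -2918.9 - 5674.7 = -8593.6
Services: 766.7 - 464.4 + 632.2 - 632.6 + 1421.0 + 552.3 - 317.6 + 420.3 = 2377.9
Primary income: -361.2 + 336.3 + 362.4 + 382.1 = 719.6
Secondary income: 633.5
Current account = (-8593.6) + 2377.9 + 719.6 + 633.5 = -4862.6
(Excluded from the current account — capital account: debt forgiveness received from foreign official creditors 120.4; financial account: borrowing by resident firms from foreign banks 1724.2, sale of domestic government bonds to non-residents 1252.1, acquisition of a foreign subsidiary by a resident firm (outward FDI) 1662.5, increase in resident deposits held at foreign banks 279.1.)

-4862.6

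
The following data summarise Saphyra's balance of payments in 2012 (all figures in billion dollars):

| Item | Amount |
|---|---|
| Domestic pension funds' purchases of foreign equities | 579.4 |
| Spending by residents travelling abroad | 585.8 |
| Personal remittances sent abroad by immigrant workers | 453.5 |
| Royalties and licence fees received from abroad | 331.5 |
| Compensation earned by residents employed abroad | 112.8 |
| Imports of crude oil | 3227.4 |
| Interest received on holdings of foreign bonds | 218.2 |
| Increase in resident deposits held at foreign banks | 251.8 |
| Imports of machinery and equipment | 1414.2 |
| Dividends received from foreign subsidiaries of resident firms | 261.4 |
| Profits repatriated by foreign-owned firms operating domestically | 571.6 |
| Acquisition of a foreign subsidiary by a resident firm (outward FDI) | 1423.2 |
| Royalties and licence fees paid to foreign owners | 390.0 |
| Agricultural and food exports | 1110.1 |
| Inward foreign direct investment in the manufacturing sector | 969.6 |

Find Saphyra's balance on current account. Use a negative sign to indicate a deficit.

-4608.5

Goods: 1110.1 - 1414.2 - 3227.4 = -3531.5
Services: 331.5 - 585.8 - 390.0 = -644.3
Primary income: 261.4 - 571.6 + 112.8 + 218.2 = 20.8
Secondary income: -453.5
Current account = (-3531.5) + (-644.3) + 20.8 + (-453.5) = -4608.5
(Excluded from the current account — financial account: domestic pension funds' purchases of foreign equities 579.4, increase in resident deposits held at foreign banks 251.8, acquisition of a foreign subsidiary by a resident firm (outward FDI) 1423.2, inward foreign direct investment in the manufacturing sector 969.6.)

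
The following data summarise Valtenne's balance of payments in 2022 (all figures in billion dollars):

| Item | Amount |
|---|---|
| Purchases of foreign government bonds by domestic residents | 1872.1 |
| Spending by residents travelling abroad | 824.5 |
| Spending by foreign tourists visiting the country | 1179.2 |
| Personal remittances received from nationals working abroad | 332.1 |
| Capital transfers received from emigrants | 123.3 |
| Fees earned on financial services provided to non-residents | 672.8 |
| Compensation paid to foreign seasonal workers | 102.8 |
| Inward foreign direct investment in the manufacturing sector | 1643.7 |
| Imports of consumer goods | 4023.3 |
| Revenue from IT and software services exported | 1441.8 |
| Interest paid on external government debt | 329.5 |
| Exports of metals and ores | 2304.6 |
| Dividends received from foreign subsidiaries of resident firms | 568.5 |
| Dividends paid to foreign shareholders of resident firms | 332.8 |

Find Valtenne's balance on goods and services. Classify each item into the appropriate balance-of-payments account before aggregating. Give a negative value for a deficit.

750.6

Goods: 2304.6 - 4023.3 = -1718.7
Services: 672.8 + 1441.8 + 1179.2 - 824.5 = 2469.3
Trade balance = -1718.7 + 2469.3 = 750.6
(Excluded from the trade balance — financial account: purchases of foreign government bonds by domestic residents 1872.1, inward foreign direct investment in the manufacturing sector 1643.7; secondary income: personal remittances received from nationals working abroad 332.1; capital account: capital transfers received from emigrants 123.3; primary income: compensation paid to foreign seasonal workers 102.8, interest paid on external government debt 329.5, dividends received from foreign subsidiaries of resident firms 568.5, dividends paid to foreign shareholders of resident firms 332.8.)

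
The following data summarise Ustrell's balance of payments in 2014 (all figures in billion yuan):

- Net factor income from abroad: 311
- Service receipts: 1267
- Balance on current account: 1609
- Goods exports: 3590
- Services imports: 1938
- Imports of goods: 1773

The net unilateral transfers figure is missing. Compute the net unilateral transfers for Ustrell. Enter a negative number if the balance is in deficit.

Current account = goods balance + services balance + net primary income + net secondary income
Sum of the known components = 1457
Net unilateral transfers = CA - (known components) = 1609 - 1457 = 152

152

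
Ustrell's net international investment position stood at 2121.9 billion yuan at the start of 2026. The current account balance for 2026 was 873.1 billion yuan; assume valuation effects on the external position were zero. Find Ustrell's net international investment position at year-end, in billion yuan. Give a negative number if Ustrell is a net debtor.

With no valuation effects, change in NIIP = current account = 873.1
End-of-year NIIP = 2121.9 + 873.1 = 2995.0

2995.0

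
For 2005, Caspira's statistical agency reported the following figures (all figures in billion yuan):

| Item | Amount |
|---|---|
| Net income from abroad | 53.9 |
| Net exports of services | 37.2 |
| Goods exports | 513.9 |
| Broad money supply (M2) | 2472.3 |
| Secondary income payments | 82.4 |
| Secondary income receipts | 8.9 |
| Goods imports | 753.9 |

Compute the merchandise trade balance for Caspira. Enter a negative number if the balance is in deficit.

Goods balance = 513.9 - 753.9 = -240.0

-240.0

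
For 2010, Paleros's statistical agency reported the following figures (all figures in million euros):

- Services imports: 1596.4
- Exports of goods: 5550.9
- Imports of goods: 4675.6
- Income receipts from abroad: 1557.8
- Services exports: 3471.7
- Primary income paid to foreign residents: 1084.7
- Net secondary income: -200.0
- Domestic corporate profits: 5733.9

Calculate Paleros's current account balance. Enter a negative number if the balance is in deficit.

3023.7

Goods balance = 5550.9 - 4675.6 = 875.3
Services balance = 3471.7 - 1596.4 = 1875.3
Trade balance (goods + services) = 875.3 + 1875.3 = 2750.6
Net primary income = 1557.8 - 1084.7 = 473.1
Net secondary income = -200.0
Current account = 2750.6 + 473.1 + (-200.0) = 3023.7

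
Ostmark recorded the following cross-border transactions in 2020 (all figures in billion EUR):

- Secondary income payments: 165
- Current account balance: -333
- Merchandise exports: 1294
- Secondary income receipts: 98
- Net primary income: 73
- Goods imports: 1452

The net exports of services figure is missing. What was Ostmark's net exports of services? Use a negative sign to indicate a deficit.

-181

Current account = goods balance + services balance + net primary income + net secondary income
Sum of the known components = -152
Net exports of services = CA - (known components) = -333 - (-152) = -181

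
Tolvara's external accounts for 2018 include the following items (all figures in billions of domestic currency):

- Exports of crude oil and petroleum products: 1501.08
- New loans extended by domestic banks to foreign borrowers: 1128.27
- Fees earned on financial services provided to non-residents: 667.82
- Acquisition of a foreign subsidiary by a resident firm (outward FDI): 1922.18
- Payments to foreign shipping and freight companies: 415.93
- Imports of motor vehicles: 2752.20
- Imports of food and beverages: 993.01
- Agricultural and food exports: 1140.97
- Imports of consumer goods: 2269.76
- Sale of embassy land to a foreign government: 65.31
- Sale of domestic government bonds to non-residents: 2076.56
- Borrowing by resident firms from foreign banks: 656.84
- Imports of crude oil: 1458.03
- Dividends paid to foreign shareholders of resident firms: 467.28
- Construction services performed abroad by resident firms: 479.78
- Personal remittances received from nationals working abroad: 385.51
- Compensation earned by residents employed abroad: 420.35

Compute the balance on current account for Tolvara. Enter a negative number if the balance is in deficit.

Goods: -2752.20 - 1458.03 + 1501.08 + 1140.97 - 2269.76 - 993.01 = -4830.95
Services: 479.78 + 667.82 - 415.93 = 731.67
Primary income: 420.35 - 467.28 = -46.93
Secondary income: 385.51
Current account = (-4830.95) + 731.67 + (-46.93) + 385.51 = -3760.70
(Excluded from the current account — financial account: new loans extended by domestic banks to foreign borrowers 1128.27, acquisition of a foreign subsidiary by a resident firm (outward FDI) 1922.18, sale of domestic government bonds to non-residents 2076.56, borrowing by resident firms from foreign banks 656.84; capital account: sale of embassy land to a foreign government 65.31.)

-3760.70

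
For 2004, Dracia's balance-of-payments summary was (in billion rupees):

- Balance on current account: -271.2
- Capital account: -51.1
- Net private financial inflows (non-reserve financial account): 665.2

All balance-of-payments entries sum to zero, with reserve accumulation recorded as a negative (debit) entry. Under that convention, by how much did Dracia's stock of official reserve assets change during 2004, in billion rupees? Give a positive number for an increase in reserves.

Official reserve transactions balance = -((-271.2) + (-51.1) + 665.2) = -342.9
An accumulation of reserves is recorded as a debit (negative entry), so the change in the stock of reserves is the negative of that balance.
Change in official reserves = -(-342.9) = 342.9

342.9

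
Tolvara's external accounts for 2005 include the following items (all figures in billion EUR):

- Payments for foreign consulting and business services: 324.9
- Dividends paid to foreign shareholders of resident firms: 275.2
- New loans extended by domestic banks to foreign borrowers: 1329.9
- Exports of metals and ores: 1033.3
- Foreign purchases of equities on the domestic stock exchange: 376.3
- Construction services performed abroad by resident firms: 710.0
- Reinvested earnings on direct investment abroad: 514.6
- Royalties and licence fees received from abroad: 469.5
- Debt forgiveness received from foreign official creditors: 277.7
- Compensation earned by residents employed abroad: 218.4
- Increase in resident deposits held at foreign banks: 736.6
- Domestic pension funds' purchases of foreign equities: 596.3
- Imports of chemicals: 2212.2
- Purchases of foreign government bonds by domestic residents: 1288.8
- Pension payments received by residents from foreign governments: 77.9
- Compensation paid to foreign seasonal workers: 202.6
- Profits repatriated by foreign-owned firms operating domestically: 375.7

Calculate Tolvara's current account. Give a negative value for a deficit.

Goods: -2212.2 + 1033.3 = -1178.9
Services: 710.0 + 469.5 - 324.9 = 854.6
Primary income: -375.7 + 218.4 - 202.6 + 514.6 - 275.2 = -120.5
Secondary income: 77.9
Current account = (-1178.9) + 854.6 + (-120.5) + 77.9 = -366.9
(Excluded from the current account — financial account: new loans extended by domestic banks to foreign borrowers 1329.9, foreign purchases of equities on the domestic stock exchange 376.3, increase in resident deposits held at foreign banks 736.6, domestic pension funds' purchases of foreign equities 596.3, purchases of foreign government bonds by domestic residents 1288.8; capital account: debt forgiveness received from foreign official creditors 277.7.)

-366.9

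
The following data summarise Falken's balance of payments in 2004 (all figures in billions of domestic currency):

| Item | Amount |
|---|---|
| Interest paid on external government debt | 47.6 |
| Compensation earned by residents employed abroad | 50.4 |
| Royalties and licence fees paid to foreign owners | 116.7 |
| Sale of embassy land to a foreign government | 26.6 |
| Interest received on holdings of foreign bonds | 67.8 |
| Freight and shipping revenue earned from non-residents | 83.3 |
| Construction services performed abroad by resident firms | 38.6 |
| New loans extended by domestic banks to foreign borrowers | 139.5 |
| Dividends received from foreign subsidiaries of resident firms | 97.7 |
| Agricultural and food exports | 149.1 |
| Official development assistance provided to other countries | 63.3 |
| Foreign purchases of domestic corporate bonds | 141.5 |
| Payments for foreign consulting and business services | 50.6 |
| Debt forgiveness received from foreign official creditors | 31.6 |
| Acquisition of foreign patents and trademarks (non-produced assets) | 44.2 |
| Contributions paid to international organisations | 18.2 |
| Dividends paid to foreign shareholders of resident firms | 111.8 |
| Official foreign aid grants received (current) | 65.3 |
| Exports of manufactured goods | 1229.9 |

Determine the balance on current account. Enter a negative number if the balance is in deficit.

Goods: 1229.9 + 149.1 = 1379.0
Services: -116.7 - 50.6 + 38.6 + 83.3 = -45.4
Primary income: 97.7 - 47.6 - 111.8 + 50.4 + 67.8 = 56.5
Secondary income: -63.3 + 65.3 - 18.2 = -16.2
Current account = 1379.0 + (-45.4) + 56.5 + (-16.2) = 1373.9
(Excluded from the current account — capital account: sale of embassy land to a foreign government 26.6, debt forgiveness received from foreign official creditors 31.6, acquisition of foreign patents and trademarks (non-produced assets) 44.2; financial account: new loans extended by domestic banks to foreign borrowers 139.5, foreign purchases of domestic corporate bonds 141.5.)

1373.9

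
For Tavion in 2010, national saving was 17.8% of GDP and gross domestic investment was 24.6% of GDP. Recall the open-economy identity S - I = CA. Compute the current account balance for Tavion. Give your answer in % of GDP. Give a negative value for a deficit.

CA = S - I = 17.8 - 24.6 = -6.8

-6.8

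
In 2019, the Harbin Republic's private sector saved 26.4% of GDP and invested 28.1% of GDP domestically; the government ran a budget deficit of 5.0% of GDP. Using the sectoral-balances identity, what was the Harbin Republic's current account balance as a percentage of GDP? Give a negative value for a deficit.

-6.7

By the sectoral-balances identity, CA = (S_private - I) + (T - G).
Private balance = 26.4 - 28.1 = -1.7
Government balance (T - G) = -5.0
CA = -1.7 + (-5.0) = -6.7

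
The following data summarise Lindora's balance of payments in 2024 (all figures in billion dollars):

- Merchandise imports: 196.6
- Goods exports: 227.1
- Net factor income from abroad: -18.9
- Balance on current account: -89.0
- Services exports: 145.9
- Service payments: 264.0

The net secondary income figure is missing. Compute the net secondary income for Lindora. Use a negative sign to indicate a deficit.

17.5

Current account = goods balance + services balance + net primary income + net secondary income
Sum of the known components = -106.5
Net secondary income = CA - (known components) = -89.0 - (-106.5) = 17.5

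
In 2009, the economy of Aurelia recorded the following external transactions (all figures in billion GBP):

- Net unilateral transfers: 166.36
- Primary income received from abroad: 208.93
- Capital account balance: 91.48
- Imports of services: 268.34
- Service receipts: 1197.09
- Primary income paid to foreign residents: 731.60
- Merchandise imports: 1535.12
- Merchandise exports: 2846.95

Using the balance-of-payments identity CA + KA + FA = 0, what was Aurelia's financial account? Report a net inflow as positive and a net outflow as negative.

Goods balance = 2846.95 - 1535.12 = 1311.83
Services balance = 1197.09 - 268.34 = 928.75
Trade balance (goods + services) = 1311.83 + 928.75 = 2240.58
Net primary income = 208.93 - 731.60 = -522.67
Net secondary income = 166.36
Current account = 2240.58 + (-522.67) + 166.36 = 1884.27
Financial account = -(1884.27 + 91.48) = -1975.75

-1975.75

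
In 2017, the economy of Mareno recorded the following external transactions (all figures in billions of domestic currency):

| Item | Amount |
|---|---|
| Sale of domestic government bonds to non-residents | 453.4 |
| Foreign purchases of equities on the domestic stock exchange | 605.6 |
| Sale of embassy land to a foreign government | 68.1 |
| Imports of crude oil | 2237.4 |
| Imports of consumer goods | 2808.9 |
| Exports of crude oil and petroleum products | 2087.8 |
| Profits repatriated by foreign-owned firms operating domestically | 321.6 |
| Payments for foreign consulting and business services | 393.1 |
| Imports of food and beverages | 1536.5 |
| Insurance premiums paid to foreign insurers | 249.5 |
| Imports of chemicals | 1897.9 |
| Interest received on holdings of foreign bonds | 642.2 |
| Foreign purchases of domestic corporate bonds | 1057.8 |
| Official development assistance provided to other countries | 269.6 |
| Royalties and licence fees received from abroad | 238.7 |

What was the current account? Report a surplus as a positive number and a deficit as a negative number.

Goods: -1897.9 - 2237.4 + 2087.8 - 1536.5 - 2808.9 = -6392.9
Services: -393.1 + 238.7 - 249.5 = -403.9
Primary income: -321.6 + 642.2 = 320.6
Secondary income: -269.6
Current account = (-6392.9) + (-403.9) + 320.6 + (-269.6) = -6745.8
(Excluded from the current account — financial account: sale of domestic government bonds to non-residents 453.4, foreign purchases of equities on the domestic stock exchange 605.6, foreign purchases of domestic corporate bonds 1057.8; capital account: sale of embassy land to a foreign government 68.1.)

-6745.8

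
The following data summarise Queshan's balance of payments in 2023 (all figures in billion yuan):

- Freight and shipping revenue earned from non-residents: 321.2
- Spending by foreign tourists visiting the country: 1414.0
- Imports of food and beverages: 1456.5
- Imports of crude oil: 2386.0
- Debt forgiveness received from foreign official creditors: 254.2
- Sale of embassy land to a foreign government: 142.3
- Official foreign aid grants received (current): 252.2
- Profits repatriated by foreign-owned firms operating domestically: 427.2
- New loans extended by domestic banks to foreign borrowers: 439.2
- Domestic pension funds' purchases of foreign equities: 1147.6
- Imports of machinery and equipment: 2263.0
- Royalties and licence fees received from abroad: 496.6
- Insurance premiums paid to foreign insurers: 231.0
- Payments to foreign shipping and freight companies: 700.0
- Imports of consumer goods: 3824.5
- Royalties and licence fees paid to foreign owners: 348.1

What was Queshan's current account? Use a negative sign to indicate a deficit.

Goods: -2386.0 - 3824.5 - 1456.5 - 2263.0 = -9930.0
Services: 321.2 - 231.0 + 496.6 - 348.1 - 700.0 + 1414.0 = 952.7
Primary income: -427.2
Secondary income: 252.2
Current account = (-9930.0) + 952.7 + (-427.2) + 252.2 = -9152.3
(Excluded from the current account — capital account: debt forgiveness received from foreign official creditors 254.2, sale of embassy land to a foreign government 142.3; financial account: new loans extended by domestic banks to foreign borrowers 439.2, domestic pension funds' purchases of foreign equities 1147.6.)

-9152.3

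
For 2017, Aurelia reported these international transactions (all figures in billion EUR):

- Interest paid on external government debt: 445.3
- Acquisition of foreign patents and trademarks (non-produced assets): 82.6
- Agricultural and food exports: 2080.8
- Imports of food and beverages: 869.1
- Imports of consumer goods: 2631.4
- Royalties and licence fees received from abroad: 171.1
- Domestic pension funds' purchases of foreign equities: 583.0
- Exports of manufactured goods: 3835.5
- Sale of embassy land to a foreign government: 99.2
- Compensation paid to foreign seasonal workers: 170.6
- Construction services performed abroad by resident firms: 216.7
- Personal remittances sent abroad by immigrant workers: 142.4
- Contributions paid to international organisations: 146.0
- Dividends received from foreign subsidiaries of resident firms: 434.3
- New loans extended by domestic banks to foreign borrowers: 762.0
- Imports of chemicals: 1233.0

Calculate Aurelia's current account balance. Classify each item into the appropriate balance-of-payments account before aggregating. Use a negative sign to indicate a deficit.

1100.6

Goods: -1233.0 + 2080.8 - 2631.4 - 869.1 + 3835.5 = 1182.8
Services: 171.1 + 216.7 = 387.8
Primary income: -445.3 - 170.6 + 434.3 = -181.6
Secondary income: -142.4 - 146.0 = -288.4
Current account = 1182.8 + 387.8 + (-181.6) + (-288.4) = 1100.6
(Excluded from the current account — capital account: acquisition of foreign patents and trademarks (non-produced assets) 82.6, sale of embassy land to a foreign government 99.2; financial account: domestic pension funds' purchases of foreign equities 583.0, new loans extended by domestic banks to foreign borrowers 762.0.)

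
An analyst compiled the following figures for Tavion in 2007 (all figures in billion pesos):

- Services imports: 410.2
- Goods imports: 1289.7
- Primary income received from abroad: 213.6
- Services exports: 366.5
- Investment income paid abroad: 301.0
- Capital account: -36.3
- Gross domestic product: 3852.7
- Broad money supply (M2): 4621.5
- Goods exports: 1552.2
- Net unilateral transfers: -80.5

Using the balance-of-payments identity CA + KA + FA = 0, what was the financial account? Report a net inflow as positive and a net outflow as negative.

-14.6

Goods balance = 1552.2 - 1289.7 = 262.5
Services balance = 366.5 - 410.2 = -43.7
Trade balance (goods + services) = 262.5 + (-43.7) = 218.8
Net primary income = 213.6 - 301.0 = -87.4
Net secondary income = -80.5
Current account = 218.8 + (-87.4) + (-80.5) = 50.9
Financial account = -(50.9 + (-36.3)) = -14.6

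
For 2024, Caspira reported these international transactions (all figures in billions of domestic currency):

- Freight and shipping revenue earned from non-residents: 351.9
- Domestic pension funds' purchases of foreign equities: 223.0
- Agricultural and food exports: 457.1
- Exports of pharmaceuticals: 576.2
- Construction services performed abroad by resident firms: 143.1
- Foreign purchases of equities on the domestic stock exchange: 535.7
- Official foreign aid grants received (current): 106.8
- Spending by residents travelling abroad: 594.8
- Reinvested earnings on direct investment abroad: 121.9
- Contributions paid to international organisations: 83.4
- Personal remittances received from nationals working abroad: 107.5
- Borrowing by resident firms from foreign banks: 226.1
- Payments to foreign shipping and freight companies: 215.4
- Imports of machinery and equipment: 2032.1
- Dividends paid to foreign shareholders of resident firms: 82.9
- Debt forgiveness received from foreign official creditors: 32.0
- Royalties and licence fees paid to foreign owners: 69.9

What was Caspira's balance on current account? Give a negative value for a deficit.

-1214.0

Goods: -2032.1 + 457.1 + 576.2 = -998.8
Services: 143.1 - 594.8 + 351.9 - 215.4 - 69.9 = -385.1
Primary income: 121.9 - 82.9 = 39.0
Secondary income: -83.4 + 106.8 + 107.5 = 130.9
Current account = (-998.8) + (-385.1) + 39.0 + 130.9 = -1214.0
(Excluded from the current account — financial account: domestic pension funds' purchases of foreign equities 223.0, foreign purchases of equities on the domestic stock exchange 535.7, borrowing by resident firms from foreign banks 226.1; capital account: debt forgiveness received from foreign official creditors 32.0.)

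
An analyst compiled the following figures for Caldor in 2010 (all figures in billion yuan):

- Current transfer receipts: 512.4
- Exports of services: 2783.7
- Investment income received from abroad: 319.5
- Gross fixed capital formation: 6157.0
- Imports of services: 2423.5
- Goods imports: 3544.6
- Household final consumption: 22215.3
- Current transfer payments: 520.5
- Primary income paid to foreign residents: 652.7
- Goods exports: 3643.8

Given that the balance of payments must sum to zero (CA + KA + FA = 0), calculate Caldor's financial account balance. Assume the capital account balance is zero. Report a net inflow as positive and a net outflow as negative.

-118.1

Goods balance = 3643.8 - 3544.6 = 99.2
Services balance = 2783.7 - 2423.5 = 360.2
Trade balance (goods + services) = 99.2 + 360.2 = 459.4
Net primary income = 319.5 - 652.7 = -333.2
Net secondary income = 512.4 - 520.5 = -8.1
Current account = 459.4 + (-333.2) + (-8.1) = 118.1
Financial account = -(118.1) = -118.1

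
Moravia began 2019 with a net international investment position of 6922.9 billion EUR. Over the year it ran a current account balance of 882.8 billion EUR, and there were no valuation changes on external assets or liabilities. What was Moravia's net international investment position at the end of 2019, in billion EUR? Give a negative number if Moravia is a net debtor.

With no valuation effects, change in NIIP = current account = 882.8
End-of-year NIIP = 6922.9 + 882.8 = 7805.7

7805.7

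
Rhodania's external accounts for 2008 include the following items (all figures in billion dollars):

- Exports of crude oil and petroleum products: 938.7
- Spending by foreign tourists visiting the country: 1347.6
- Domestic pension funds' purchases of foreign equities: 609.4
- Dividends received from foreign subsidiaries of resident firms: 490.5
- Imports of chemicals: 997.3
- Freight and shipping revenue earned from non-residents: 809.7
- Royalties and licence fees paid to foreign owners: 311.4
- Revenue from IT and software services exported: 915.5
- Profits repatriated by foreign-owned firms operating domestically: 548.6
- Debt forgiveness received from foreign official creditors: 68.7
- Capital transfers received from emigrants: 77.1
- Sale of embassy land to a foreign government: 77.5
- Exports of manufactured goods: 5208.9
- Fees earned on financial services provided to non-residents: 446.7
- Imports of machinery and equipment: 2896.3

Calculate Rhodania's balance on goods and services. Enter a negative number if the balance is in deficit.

5462.1

Goods: -2896.3 + 938.7 + 5208.9 - 997.3 = 2254.0
Services: 446.7 + 1347.6 + 915.5 + 809.7 - 311.4 = 3208.1
Trade balance = 2254.0 + 3208.1 = 5462.1
(Excluded from the trade balance — financial account: domestic pension funds' purchases of foreign equities 609.4; primary income: dividends received from foreign subsidiaries of resident firms 490.5, profits repatriated by foreign-owned firms operating domestically 548.6; capital account: debt forgiveness received from foreign official creditors 68.7, capital transfers received from emigrants 77.1, sale of embassy land to a foreign government 77.5.)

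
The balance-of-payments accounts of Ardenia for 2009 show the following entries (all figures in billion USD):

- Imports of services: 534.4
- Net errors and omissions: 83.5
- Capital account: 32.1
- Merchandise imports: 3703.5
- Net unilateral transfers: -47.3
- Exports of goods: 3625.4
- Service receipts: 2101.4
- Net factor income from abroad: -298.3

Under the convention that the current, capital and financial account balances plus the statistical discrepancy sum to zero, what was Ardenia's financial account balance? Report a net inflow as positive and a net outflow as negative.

-1258.9

Goods balance = 3625.4 - 3703.5 = -78.1
Services balance = 2101.4 - 534.4 = 1567.0
Trade balance (goods + services) = -78.1 + 1567.0 = 1488.9
Net primary income = -298.3
Net secondary income = -47.3
Current account = 1488.9 + (-298.3) + (-47.3) = 1143.3
Financial account = -(1143.3 + 32.1 + 83.5) = -1258.9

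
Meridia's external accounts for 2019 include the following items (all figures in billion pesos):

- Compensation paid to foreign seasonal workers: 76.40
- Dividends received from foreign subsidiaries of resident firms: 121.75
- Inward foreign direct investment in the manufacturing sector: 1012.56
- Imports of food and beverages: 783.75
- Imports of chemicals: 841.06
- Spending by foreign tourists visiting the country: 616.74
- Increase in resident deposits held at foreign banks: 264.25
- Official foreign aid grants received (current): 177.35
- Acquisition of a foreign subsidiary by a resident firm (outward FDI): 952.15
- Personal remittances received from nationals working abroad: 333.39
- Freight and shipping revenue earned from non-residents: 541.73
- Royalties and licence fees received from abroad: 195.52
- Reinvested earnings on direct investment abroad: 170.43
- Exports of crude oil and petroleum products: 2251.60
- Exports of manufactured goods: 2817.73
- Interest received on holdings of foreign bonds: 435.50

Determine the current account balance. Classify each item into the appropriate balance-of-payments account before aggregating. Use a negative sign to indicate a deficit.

Goods: 2251.60 - 783.75 - 841.06 + 2817.73 = 3444.52
Services: 616.74 + 195.52 + 541.73 = 1353.99
Primary income: -76.40 + 121.75 + 170.43 + 435.50 = 651.28
Secondary income: 177.35 + 333.39 = 510.74
Current account = 3444.52 + 1353.99 + 651.28 + 510.74 = 5960.53
(Excluded from the current account — financial account: inward foreign direct investment in the manufacturing sector 1012.56, increase in resident deposits held at foreign banks 264.25, acquisition of a foreign subsidiary by a resident firm (outward FDI) 952.15.)

5960.53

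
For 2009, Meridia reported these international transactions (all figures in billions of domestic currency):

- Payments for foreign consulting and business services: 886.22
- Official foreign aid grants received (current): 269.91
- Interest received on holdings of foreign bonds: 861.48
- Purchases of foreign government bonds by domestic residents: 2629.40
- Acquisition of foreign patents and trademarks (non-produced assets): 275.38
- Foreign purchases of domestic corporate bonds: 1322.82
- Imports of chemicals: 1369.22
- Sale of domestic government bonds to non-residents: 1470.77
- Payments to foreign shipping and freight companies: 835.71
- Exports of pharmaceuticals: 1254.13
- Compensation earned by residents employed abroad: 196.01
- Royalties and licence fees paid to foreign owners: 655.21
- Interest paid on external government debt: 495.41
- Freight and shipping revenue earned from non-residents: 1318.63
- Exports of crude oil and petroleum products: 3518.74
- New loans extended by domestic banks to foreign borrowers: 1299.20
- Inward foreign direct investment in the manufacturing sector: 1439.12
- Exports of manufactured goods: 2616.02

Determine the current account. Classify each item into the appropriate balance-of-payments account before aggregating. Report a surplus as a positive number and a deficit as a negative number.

5793.15

Goods: -1369.22 + 1254.13 + 3518.74 + 2616.02 = 6019.67
Services: -886.22 - 835.71 + 1318.63 - 655.21 = -1058.51
Primary income: -495.41 + 861.48 + 196.01 = 562.08
Secondary income: 269.91
Current account = 6019.67 + (-1058.51) + 562.08 + 269.91 = 5793.15
(Excluded from the current account — financial account: purchases of foreign government bonds by domestic residents 2629.40, foreign purchases of domestic corporate bonds 1322.82, sale of domestic government bonds to non-residents 1470.77, new loans extended by domestic banks to foreign borrowers 1299.20, inward foreign direct investment in the manufacturing sector 1439.12; capital account: acquisition of foreign patents and trademarks (non-produced assets) 275.38.)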